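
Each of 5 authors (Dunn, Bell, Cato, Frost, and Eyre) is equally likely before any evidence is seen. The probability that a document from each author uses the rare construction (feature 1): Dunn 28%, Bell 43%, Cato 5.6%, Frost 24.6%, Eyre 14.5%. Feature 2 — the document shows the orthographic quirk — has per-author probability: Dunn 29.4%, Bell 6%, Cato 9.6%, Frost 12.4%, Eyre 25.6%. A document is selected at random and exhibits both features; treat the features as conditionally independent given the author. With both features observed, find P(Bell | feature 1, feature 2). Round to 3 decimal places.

0.142

Since the prior is uniform, the posterior is proportional to the likelihood:
  Dunn: 0.28 × 0.294 = 0.08232
  Bell: 0.43 × 0.06 = 0.0258
  Cato: 0.056 × 0.096 = 0.005376
  Frost: 0.246 × 0.124 = 0.030504
  Eyre: 0.145 × 0.256 = 0.03712
Sum = 0.18112.
P(Bell | evidence) = 0.0258 / 0.18112 ≈ 0.142.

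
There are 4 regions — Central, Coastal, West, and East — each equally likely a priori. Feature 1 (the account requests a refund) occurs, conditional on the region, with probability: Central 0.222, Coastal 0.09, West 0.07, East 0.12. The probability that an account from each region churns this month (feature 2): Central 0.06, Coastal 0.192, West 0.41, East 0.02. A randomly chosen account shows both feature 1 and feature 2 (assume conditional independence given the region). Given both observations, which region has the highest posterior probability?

With a uniform prior (1/4 each), posterior ∝ likelihood:
  Central: 0.222 × 0.06 = 0.01332
  Coastal: 0.09 × 0.192 = 0.01728
  West: 0.07 × 0.41 = 0.0287
  East: 0.12 × 0.02 = 0.0024
Sum = 0.0617.
Largest term belongs to West, so West is most probable.

West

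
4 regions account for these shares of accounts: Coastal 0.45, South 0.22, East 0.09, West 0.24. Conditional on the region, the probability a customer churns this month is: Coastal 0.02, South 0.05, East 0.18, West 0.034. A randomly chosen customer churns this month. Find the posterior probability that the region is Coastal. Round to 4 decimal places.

By Bayes' rule, posterior ∝ prior × likelihood:
  Coastal: 0.45 × 0.02 = 0.009
  South: 0.22 × 0.05 = 0.011
  East: 0.09 × 0.18 = 0.0162
  West: 0.24 × 0.034 = 0.00816
Total = 0.04436.
P(Coastal | evidence) = 0.009 / 0.04436 ≈ 0.2029.

0.2029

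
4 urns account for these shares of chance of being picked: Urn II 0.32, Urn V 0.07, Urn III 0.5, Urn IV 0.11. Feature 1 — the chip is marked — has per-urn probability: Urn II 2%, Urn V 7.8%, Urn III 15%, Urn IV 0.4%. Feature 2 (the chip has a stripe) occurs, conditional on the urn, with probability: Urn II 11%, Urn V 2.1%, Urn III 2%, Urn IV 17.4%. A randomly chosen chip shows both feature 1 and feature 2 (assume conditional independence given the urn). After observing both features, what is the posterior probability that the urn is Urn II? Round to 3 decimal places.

By Bayes' rule, posterior ∝ prior × likelihood:
  Urn II: 0.32 × 0.02 × 0.11 = 0.000704
  Urn V: 0.07 × 0.078 × 0.021 = 0.00011466
  Urn III: 0.5 × 0.15 × 0.02 = 0.0015
  Urn IV: 0.11 × 0.004 × 0.174 = 0.00007656
Sum = 0.00239522.
P(Urn II | evidence) = 0.000704 / 0.00239522 ≈ 0.294.

0.294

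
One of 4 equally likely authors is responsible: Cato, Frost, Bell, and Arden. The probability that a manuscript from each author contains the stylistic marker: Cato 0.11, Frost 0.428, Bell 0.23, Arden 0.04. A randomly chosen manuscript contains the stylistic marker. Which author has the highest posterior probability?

Frost

With a uniform prior (1/4 each), posterior ∝ likelihood:
  Cato: 0.11
  Frost: 0.428
  Bell: 0.23
  Arden: 0.04
Sum = 0.808.
Largest term belongs to Frost, so Frost is most probable.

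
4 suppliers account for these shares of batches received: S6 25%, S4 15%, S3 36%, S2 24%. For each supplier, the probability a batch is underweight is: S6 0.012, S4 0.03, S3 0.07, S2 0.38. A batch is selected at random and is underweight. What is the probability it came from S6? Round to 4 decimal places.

Compute prior × likelihood for every hypothesis:
  S6: 0.25 × 0.012 = 0.003
  S4: 0.15 × 0.03 = 0.0045
  S3: 0.36 × 0.07 = 0.0252
  S2: 0.24 × 0.38 = 0.0912
Total = 0.1239.
P(S6 | evidence) = 0.003 / 0.1239 ≈ 0.0242.

0.0242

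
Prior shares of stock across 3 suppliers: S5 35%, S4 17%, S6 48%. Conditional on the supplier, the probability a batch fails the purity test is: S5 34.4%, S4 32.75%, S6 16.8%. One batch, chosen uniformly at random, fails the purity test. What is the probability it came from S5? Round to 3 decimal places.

0.469

Prior × likelihood for each hypothesis:
  S5: 0.35 × 0.344 = 0.1204
  S4: 0.17 × 0.3275 = 0.055675
  S6: 0.48 × 0.168 = 0.08064
Sum = 0.256715.
P(S5 | evidence) = 0.1204 / 0.256715 ≈ 0.469.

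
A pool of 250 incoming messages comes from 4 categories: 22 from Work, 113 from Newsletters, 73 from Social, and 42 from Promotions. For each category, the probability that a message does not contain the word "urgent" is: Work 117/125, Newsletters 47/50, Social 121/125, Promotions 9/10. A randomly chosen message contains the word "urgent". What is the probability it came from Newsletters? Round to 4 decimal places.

0.4605

Taking complements, P(urgent-flag | each) = Work 0.064, Newsletters 0.06, Social 0.032, Promotions 0.1.
Unnormalized posteriors (prior × likelihood):
  Work: 0.088 × 0.064 = 0.005632
  Newsletters: 0.452 × 0.06 = 0.02712
  Social: 0.292 × 0.032 = 0.009344
  Promotions: 0.168 × 0.1 = 0.0168
Sum = 0.058896.
P(Newsletters | evidence) = 0.02712 / 0.058896 ≈ 0.4605.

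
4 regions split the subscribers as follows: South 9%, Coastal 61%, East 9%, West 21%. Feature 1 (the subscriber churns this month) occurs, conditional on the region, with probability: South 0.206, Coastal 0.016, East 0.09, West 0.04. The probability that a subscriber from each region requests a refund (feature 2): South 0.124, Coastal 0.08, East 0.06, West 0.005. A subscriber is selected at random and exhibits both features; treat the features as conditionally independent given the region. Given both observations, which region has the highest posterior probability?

Prior × likelihood for each hypothesis:
  South: 0.09 × 0.206 × 0.124 = 0.00229896
  Coastal: 0.61 × 0.016 × 0.08 = 0.0007808
  East: 0.09 × 0.09 × 0.06 = 0.000486
  West: 0.21 × 0.04 × 0.005 = 0.000042
Total = 0.00360776.
Largest term belongs to South, so South is most probable.

South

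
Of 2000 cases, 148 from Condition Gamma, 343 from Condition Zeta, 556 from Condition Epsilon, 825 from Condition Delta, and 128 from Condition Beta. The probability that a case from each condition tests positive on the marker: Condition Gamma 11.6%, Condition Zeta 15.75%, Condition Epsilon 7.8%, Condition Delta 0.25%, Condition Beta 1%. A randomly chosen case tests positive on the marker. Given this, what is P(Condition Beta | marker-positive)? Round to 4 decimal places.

Prior × likelihood for each hypothesis:
  Condition Gamma: 0.074 × 0.116 = 0.008584
  Condition Zeta: 0.1715 × 0.1575 = 0.02701125
  Condition Epsilon: 0.278 × 0.078 = 0.021684
  Condition Delta: 0.4125 × 0.0025 = 0.00103125
  Condition Beta: 0.064 × 0.01 = 0.00064
Sum = 0.0589505.
P(Condition Beta | evidence) = 0.00064 / 0.0589505 ≈ 0.0109.

0.0109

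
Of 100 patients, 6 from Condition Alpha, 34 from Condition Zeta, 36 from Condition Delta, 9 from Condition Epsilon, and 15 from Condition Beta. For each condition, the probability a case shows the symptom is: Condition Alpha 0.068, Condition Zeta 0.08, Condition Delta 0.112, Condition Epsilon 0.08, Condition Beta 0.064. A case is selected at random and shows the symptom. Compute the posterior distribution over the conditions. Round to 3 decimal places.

Condition Alpha 0.046, Condition Zeta 0.308, Condition Delta 0.456, Condition Epsilon 0.081, Condition Beta 0.109

Prior × likelihood for each hypothesis:
  Condition Alpha: 0.06 × 0.068 = 0.00408
  Condition Zeta: 0.34 × 0.08 = 0.0272
  Condition Delta: 0.36 × 0.112 = 0.04032
  Condition Epsilon: 0.09 × 0.08 = 0.0072
  Condition Beta: 0.15 × 0.064 = 0.0096
Normalizing constant = 0.0884.
P(Condition Alpha | symptomatic) = 0.00408/0.0884 ≈ 0.046
P(Condition Zeta | symptomatic) = 0.0272/0.0884 ≈ 0.308
P(Condition Delta | symptomatic) = 0.04032/0.0884 ≈ 0.456
P(Condition Epsilon | symptomatic) = 0.0072/0.0884 ≈ 0.081
P(Condition Beta | symptomatic) = 0.0096/0.0884 ≈ 0.109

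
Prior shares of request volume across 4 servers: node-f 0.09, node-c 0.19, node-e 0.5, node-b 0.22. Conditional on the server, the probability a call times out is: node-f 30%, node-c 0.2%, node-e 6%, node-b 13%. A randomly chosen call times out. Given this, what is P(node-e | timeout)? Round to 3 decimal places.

Compute prior × likelihood for every hypothesis:
  node-f: 0.09 × 0.3 = 0.027
  node-c: 0.19 × 0.002 = 0.00038
  node-e: 0.5 × 0.06 = 0.03
  node-b: 0.22 × 0.13 = 0.0286
Normalizing constant = 0.08598.
P(node-e | evidence) = 0.03 / 0.08598 ≈ 0.349.

0.349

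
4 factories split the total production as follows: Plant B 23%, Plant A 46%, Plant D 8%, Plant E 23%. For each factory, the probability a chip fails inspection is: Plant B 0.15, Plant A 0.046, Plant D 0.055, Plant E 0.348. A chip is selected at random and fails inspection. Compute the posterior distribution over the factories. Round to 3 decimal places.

Plant B 0.246, Plant A 0.151, Plant D 0.031, Plant E 0.571

Compute prior × likelihood for every hypothesis:
  Plant B: 0.23 × 0.15 = 0.0345
  Plant A: 0.46 × 0.046 = 0.02116
  Plant D: 0.08 × 0.055 = 0.0044
  Plant E: 0.23 × 0.348 = 0.08004
Total = 0.1401.
P(Plant B | nonconforming) = 0.0345/0.1401 ≈ 0.246
P(Plant A | nonconforming) = 0.02116/0.1401 ≈ 0.151
P(Plant D | nonconforming) = 0.0044/0.1401 ≈ 0.031
P(Plant E | nonconforming) = 0.08004/0.1401 ≈ 0.571
(Check: 0.246+0.151+0.031+0.571 = 0.999.)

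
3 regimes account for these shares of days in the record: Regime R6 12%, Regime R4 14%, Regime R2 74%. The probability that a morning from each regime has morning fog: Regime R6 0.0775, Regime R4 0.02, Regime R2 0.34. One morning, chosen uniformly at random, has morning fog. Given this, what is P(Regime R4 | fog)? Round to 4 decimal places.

By Bayes' rule, posterior ∝ prior × likelihood:
  Regime R6: 0.12 × 0.0775 = 0.0093
  Regime R4: 0.14 × 0.02 = 0.0028
  Regime R2: 0.74 × 0.34 = 0.2516
Total = 0.2637.
P(Regime R4 | evidence) = 0.0028 / 0.2637 ≈ 0.0106.

0.0106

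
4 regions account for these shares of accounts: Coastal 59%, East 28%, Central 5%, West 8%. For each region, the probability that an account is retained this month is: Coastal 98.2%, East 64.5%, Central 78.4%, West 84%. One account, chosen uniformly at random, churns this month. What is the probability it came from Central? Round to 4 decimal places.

Taking complements, P(churn | each) = Coastal 0.018, East 0.355, Central 0.216, West 0.16.
Unnormalized posteriors (prior × likelihood):
  Coastal: 0.59 × 0.018 = 0.01062
  East: 0.28 × 0.355 = 0.0994
  Central: 0.05 × 0.216 = 0.0108
  West: 0.08 × 0.16 = 0.0128
Normalizing constant = 0.13362.
P(Central | evidence) = 0.0108 / 0.13362 ≈ 0.0808.

0.0808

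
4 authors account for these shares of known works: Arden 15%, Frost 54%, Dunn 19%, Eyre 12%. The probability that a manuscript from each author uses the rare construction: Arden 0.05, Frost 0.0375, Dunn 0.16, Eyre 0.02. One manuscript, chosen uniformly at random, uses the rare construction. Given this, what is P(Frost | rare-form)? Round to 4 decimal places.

0.3344

Compute prior × likelihood for every hypothesis:
  Arden: 0.15 × 0.05 = 0.0075
  Frost: 0.54 × 0.0375 = 0.02025
  Dunn: 0.19 × 0.16 = 0.0304
  Eyre: 0.12 × 0.02 = 0.0024
Total = 0.06055.
P(Frost | evidence) = 0.02025 / 0.06055 ≈ 0.3344.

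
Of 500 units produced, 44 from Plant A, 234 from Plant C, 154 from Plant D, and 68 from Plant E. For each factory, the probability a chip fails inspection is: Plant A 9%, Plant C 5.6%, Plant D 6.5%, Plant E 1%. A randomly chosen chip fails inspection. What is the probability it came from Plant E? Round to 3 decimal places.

0.025

Compute prior × likelihood for every hypothesis:
  Plant A: 0.088 × 0.09 = 0.00792
  Plant C: 0.468 × 0.056 = 0.026208
  Plant D: 0.308 × 0.065 = 0.02002
  Plant E: 0.136 × 0.01 = 0.00136
Normalizing constant = 0.055508.
P(Plant E | evidence) = 0.00136 / 0.055508 ≈ 0.025.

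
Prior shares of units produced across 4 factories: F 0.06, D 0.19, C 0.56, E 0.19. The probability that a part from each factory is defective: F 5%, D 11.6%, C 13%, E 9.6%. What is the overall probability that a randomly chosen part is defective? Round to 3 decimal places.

0.116

Unnormalized posteriors (prior × likelihood):
  F: 0.06 × 0.05 = 0.003
  D: 0.19 × 0.116 = 0.02204
  C: 0.56 × 0.13 = 0.0728
  E: 0.19 × 0.096 = 0.01824
P(defective) = 0.003 + 0.02204 + 0.0728 + 0.01824 = 0.11608 → 0.116.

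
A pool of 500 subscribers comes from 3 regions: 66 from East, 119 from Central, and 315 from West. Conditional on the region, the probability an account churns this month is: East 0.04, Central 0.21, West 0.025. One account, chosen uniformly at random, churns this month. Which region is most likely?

Compute prior × likelihood for every hypothesis:
  East: 0.132 × 0.04 = 0.00528
  Central: 0.238 × 0.21 = 0.04998
  West: 0.63 × 0.025 = 0.01575
Normalizing constant = 0.07101.
Largest term belongs to Central, so Central is most probable.

Central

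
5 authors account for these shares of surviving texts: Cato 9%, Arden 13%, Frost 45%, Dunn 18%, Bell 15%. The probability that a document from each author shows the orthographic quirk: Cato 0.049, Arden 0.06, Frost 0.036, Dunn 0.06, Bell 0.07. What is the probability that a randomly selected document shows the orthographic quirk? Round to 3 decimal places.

0.050

Compute prior × likelihood for every hypothesis:
  Cato: 0.09 × 0.049 = 0.00441
  Arden: 0.13 × 0.06 = 0.0078
  Frost: 0.45 × 0.036 = 0.0162
  Dunn: 0.18 × 0.06 = 0.0108
  Bell: 0.15 × 0.07 = 0.0105
P(quirk) = 0.00441 + 0.0078 + 0.0162 + 0.0108 + 0.0105 = 0.04971 → 0.050.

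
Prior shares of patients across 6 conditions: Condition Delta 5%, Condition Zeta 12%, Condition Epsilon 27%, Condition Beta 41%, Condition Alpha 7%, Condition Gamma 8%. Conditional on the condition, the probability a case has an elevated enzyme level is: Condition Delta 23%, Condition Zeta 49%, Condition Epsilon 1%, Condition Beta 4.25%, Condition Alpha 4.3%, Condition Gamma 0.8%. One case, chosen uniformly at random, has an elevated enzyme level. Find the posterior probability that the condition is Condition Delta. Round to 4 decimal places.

0.1222

Unnormalized posteriors (prior × likelihood):
  Condition Delta: 0.05 × 0.23 = 0.0115
  Condition Zeta: 0.12 × 0.49 = 0.0588
  Condition Epsilon: 0.27 × 0.01 = 0.0027
  Condition Beta: 0.41 × 0.0425 = 0.017425
  Condition Alpha: 0.07 × 0.043 = 0.00301
  Condition Gamma: 0.08 × 0.008 = 0.00064
Sum = 0.094075.
P(Condition Delta | evidence) = 0.0115 / 0.094075 ≈ 0.1222.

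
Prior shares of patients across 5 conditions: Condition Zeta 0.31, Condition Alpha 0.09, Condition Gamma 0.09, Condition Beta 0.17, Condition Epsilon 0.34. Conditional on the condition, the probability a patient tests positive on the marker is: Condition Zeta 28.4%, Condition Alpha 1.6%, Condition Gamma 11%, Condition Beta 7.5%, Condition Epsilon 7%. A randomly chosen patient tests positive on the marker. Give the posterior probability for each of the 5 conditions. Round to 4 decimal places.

Condition Zeta 0.6477, Condition Alpha 0.0106, Condition Gamma 0.0728, Condition Beta 0.0938, Condition Epsilon 0.1751

Compute prior × likelihood for every hypothesis:
  Condition Zeta: 0.31 × 0.284 = 0.08804
  Condition Alpha: 0.09 × 0.016 = 0.00144
  Condition Gamma: 0.09 × 0.11 = 0.0099
  Condition Beta: 0.17 × 0.075 = 0.01275
  Condition Epsilon: 0.34 × 0.07 = 0.0238
Total = 0.13593.
P(Condition Zeta | marker-positive) = 0.08804/0.13593 ≈ 0.6477
P(Condition Alpha | marker-positive) = 0.00144/0.13593 ≈ 0.0106
P(Condition Gamma | marker-positive) = 0.0099/0.13593 ≈ 0.0728
P(Condition Beta | marker-positive) = 0.01275/0.13593 ≈ 0.0938
P(Condition Epsilon | marker-positive) = 0.0238/0.13593 ≈ 0.1751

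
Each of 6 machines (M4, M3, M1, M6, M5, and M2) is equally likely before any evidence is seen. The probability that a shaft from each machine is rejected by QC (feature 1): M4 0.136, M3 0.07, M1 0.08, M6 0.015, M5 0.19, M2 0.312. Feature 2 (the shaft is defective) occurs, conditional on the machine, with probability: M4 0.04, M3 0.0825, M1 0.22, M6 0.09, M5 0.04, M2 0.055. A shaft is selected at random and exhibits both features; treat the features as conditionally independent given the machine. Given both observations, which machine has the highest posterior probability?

M1

With a uniform prior (1/6 each), posterior ∝ likelihood:
  M4: 0.136 × 0.04 = 0.00544
  M3: 0.07 × 0.0825 = 0.005775
  M1: 0.08 × 0.22 = 0.0176
  M6: 0.015 × 0.09 = 0.00135
  M5: 0.19 × 0.04 = 0.0076
  M2: 0.312 × 0.055 = 0.01716
Total = 0.054925.
Largest term belongs to M1, so M1 is most probable.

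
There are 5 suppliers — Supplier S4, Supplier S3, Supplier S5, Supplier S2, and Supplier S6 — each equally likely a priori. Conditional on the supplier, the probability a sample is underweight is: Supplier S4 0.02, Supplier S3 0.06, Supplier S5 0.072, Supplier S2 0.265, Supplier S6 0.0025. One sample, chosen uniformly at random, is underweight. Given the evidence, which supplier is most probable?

Supplier S2

Since the prior is uniform, the posterior is proportional to the likelihood:
  Supplier S4: 0.02
  Supplier S3: 0.06
  Supplier S5: 0.072
  Supplier S2: 0.265
  Supplier S6: 0.0025
Sum = 0.4195.
Largest term belongs to Supplier S2, so Supplier S2 is most probable.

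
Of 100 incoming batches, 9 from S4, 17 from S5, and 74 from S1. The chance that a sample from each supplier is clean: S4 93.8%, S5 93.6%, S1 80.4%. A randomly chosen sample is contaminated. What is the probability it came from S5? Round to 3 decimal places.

0.067

Taking complements, P(contaminated | each) = S4 0.062, S5 0.064, S1 0.196.
Unnormalized posteriors (prior × likelihood):
  S4: 0.09 × 0.062 = 0.00558
  S5: 0.17 × 0.064 = 0.01088
  S1: 0.74 × 0.196 = 0.14504
Normalizing constant = 0.1615.
P(S5 | evidence) = 0.01088 / 0.1615 ≈ 0.067.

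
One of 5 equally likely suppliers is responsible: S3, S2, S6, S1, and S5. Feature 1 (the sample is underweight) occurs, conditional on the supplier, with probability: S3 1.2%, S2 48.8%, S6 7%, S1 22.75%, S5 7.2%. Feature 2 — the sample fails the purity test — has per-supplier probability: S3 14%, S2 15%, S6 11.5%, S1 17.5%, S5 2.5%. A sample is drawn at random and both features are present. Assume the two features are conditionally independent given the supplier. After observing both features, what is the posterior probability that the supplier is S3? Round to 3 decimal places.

With a uniform prior (1/5 each), posterior ∝ likelihood:
  S3: 0.012 × 0.14 = 0.00168
  S2: 0.488 × 0.15 = 0.0732
  S6: 0.07 × 0.115 = 0.00805
  S1: 0.2275 × 0.175 = 0.0398125
  S5: 0.072 × 0.025 = 0.0018
Total = 0.1245425.
P(S3 | evidence) = 0.00168 / 0.1245425 ≈ 0.013.

0.013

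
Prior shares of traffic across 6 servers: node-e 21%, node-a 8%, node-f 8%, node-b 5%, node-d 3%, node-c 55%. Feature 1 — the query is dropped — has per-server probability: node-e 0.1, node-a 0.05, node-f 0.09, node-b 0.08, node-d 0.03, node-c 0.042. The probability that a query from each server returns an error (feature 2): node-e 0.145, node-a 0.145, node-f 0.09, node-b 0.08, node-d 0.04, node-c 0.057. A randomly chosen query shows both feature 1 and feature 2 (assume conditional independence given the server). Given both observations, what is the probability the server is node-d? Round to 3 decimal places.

Unnormalized posteriors (prior × likelihood):
  node-e: 0.21 × 0.1 × 0.145 = 0.003045
  node-a: 0.08 × 0.05 × 0.145 = 0.00058
  node-f: 0.08 × 0.09 × 0.09 = 0.000648
  node-b: 0.05 × 0.08 × 0.08 = 0.00032
  node-d: 0.03 × 0.03 × 0.04 = 0.000036
  node-c: 0.55 × 0.042 × 0.057 = 0.0013167
Sum = 0.0059457.
P(node-d | evidence) = 0.000036 / 0.0059457 ≈ 0.006.

0.006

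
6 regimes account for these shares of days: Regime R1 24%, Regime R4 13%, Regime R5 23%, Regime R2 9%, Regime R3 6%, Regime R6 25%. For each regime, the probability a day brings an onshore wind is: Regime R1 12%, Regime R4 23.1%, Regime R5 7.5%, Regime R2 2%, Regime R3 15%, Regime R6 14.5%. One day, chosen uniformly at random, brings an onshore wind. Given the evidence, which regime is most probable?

Unnormalized posteriors (prior × likelihood):
  Regime R1: 0.24 × 0.12 = 0.0288
  Regime R4: 0.13 × 0.231 = 0.03003
  Regime R5: 0.23 × 0.075 = 0.01725
  Regime R2: 0.09 × 0.02 = 0.0018
  Regime R3: 0.06 × 0.15 = 0.009
  Regime R6: 0.25 × 0.145 = 0.03625
Total = 0.12313.
Largest term belongs to Regime R6, so Regime R6 is most probable.

Regime R6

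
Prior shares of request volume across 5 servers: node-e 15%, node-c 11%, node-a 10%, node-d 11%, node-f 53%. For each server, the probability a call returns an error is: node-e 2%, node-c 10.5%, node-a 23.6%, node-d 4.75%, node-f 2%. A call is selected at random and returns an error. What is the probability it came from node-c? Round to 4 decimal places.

By Bayes' rule, posterior ∝ prior × likelihood:
  node-e: 0.15 × 0.02 = 0.003
  node-c: 0.11 × 0.105 = 0.01155
  node-a: 0.1 × 0.236 = 0.0236
  node-d: 0.11 × 0.0475 = 0.005225
  node-f: 0.53 × 0.02 = 0.0106
Total = 0.053975.
P(node-c | evidence) = 0.01155 / 0.053975 ≈ 0.2140.

0.2140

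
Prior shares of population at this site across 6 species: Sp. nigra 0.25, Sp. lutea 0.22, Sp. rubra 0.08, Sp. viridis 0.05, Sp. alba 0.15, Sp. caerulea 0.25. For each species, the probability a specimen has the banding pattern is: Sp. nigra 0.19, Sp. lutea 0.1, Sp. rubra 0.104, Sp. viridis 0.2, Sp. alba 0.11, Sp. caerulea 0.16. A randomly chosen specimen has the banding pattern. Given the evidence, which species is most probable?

Sp. nigra

Prior × likelihood for each hypothesis:
  Sp. nigra: 0.25 × 0.19 = 0.0475
  Sp. lutea: 0.22 × 0.1 = 0.022
  Sp. rubra: 0.08 × 0.104 = 0.00832
  Sp. viridis: 0.05 × 0.2 = 0.01
  Sp. alba: 0.15 × 0.11 = 0.0165
  Sp. caerulea: 0.25 × 0.16 = 0.04
Total = 0.14432.
Largest term belongs to Sp. nigra, so Sp. nigra is most probable.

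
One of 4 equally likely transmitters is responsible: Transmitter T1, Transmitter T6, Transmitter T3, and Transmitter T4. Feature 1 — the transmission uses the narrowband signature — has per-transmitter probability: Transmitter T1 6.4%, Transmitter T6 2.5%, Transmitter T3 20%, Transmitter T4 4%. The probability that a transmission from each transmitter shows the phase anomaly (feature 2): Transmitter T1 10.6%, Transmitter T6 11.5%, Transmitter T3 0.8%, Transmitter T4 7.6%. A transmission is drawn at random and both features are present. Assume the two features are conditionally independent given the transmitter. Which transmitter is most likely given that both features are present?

With a uniform prior (1/4 each), posterior ∝ likelihood:
  Transmitter T1: 0.064 × 0.106 = 0.006784
  Transmitter T6: 0.025 × 0.115 = 0.002875
  Transmitter T3: 0.2 × 0.008 = 0.0016
  Transmitter T4: 0.04 × 0.076 = 0.00304
Normalizing constant = 0.014299.
Largest term belongs to Transmitter T1, so Transmitter T1 is most probable.

Transmitter T1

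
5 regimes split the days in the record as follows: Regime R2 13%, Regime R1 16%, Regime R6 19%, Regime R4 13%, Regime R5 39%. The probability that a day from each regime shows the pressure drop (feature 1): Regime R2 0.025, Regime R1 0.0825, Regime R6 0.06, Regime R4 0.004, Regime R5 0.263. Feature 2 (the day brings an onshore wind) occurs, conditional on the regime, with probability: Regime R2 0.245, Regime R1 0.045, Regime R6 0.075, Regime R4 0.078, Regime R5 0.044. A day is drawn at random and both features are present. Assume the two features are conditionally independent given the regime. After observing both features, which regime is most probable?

Regime R5

By Bayes' rule, posterior ∝ prior × likelihood:
  Regime R2: 0.13 × 0.025 × 0.245 = 0.00079625
  Regime R1: 0.16 × 0.0825 × 0.045 = 0.000594
  Regime R6: 0.19 × 0.06 × 0.075 = 0.000855
  Regime R4: 0.13 × 0.004 × 0.078 = 0.00004056
  Regime R5: 0.39 × 0.263 × 0.044 = 0.00451308
Total = 0.00679889.
Largest term belongs to Regime R5, so Regime R5 is most probable.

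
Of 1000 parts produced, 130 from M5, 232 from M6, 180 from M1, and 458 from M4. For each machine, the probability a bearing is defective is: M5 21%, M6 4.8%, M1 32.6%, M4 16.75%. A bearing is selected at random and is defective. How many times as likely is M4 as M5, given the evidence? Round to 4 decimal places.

2.8101

Compute prior × likelihood for every hypothesis:
  M5: 0.13 × 0.21 = 0.0273
  M6: 0.232 × 0.048 = 0.011136
  M1: 0.18 × 0.326 = 0.05868
  M4: 0.458 × 0.1675 = 0.076715
Sum = 0.173831.
The ratio is 0.076715 / 0.0273 (the normalizer cancels) = 2.8101.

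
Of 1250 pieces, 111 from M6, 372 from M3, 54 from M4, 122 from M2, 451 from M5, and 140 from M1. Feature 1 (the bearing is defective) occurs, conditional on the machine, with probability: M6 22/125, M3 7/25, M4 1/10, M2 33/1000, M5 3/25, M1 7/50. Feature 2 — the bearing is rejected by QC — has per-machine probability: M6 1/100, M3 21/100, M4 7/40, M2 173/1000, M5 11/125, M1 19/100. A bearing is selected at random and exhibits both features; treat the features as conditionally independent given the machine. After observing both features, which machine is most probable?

M3

Unnormalized posteriors (prior × likelihood):
  M6: 0.0888 × 0.176 × 0.01 = 0.000156288
  M3: 0.2976 × 0.28 × 0.21 = 0.01749888
  M4: 0.0432 × 0.1 × 0.175 = 0.000756
  M2: 0.0976 × 0.033 × 0.173 = 0.0005571984
  M5: 0.3608 × 0.12 × 0.088 = 0.003810048
  M1: 0.112 × 0.14 × 0.19 = 0.0029792
Total = 0.0257576144.
Largest term belongs to M3, so M3 is most probable.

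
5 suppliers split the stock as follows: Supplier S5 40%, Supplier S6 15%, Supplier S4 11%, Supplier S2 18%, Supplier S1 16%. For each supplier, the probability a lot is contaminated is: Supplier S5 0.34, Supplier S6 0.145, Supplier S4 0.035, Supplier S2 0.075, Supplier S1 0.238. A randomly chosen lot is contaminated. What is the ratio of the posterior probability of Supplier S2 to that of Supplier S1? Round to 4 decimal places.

By Bayes' rule, posterior ∝ prior × likelihood:
  Supplier S5: 0.4 × 0.34 = 0.136
  Supplier S6: 0.15 × 0.145 = 0.02175
  Supplier S4: 0.11 × 0.035 = 0.00385
  Supplier S2: 0.18 × 0.075 = 0.0135
  Supplier S1: 0.16 × 0.238 = 0.03808
Normalizing constant = 0.21318.
The ratio is 0.0135 / 0.03808 (the normalizer cancels) = 0.3545.

0.3545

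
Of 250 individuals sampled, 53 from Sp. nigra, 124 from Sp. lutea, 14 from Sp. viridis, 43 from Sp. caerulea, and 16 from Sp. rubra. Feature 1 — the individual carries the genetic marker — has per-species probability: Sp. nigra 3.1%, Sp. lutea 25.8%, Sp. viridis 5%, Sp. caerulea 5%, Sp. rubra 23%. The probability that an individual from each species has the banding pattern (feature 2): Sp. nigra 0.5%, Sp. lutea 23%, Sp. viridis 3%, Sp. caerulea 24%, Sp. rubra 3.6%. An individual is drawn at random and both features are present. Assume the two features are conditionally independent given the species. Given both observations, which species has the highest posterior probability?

Sp. lutea

Compute prior × likelihood for every hypothesis:
  Sp. nigra: 0.212 × 0.031 × 0.005 = 0.00003286
  Sp. lutea: 0.496 × 0.258 × 0.23 = 0.02943264
  Sp. viridis: 0.056 × 0.05 × 0.03 = 0.000084
  Sp. caerulea: 0.172 × 0.05 × 0.24 = 0.002064
  Sp. rubra: 0.064 × 0.23 × 0.036 = 0.00052992
Sum = 0.03214342.
Largest term belongs to Sp. lutea, so Sp. lutea is most probable.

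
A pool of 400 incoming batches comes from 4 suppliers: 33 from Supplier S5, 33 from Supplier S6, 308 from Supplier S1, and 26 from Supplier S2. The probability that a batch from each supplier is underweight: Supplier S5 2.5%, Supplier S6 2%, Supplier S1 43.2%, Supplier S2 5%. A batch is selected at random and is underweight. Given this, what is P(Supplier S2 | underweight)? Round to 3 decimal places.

Compute prior × likelihood for every hypothesis:
  Supplier S5: 0.0825 × 0.025 = 0.0020625
  Supplier S6: 0.0825 × 0.02 = 0.00165
  Supplier S1: 0.77 × 0.432 = 0.33264
  Supplier S2: 0.065 × 0.05 = 0.00325
Normalizing constant = 0.3396025.
P(Supplier S2 | evidence) = 0.00325 / 0.3396025 ≈ 0.010.

0.010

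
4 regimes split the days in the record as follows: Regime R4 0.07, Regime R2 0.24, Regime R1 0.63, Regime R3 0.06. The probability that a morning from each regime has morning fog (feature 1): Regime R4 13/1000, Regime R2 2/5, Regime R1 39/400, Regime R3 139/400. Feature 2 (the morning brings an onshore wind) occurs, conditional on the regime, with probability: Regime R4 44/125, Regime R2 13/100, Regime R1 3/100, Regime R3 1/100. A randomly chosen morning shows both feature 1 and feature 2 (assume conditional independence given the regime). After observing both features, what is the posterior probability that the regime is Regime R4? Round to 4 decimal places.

0.0216

By Bayes' rule, posterior ∝ prior × likelihood:
  Regime R4: 0.07 × 0.013 × 0.352 = 0.00032032
  Regime R2: 0.24 × 0.4 × 0.13 = 0.01248
  Regime R1: 0.63 × 0.0975 × 0.03 = 0.00184275
  Regime R3: 0.06 × 0.3475 × 0.01 = 0.0002085
Normalizing constant = 0.01485157.
P(Regime R4 | evidence) = 0.00032032 / 0.01485157 ≈ 0.0216.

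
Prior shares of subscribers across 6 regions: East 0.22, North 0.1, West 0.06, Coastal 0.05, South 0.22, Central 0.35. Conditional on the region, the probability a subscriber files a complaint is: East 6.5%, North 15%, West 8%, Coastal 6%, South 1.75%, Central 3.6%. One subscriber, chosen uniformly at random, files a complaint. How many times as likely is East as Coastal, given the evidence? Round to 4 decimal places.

4.7667

Prior × likelihood for each hypothesis:
  East: 0.22 × 0.065 = 0.0143
  North: 0.1 × 0.15 = 0.015
  West: 0.06 × 0.08 = 0.0048
  Coastal: 0.05 × 0.06 = 0.003
  South: 0.22 × 0.0175 = 0.00385
  Central: 0.35 × 0.036 = 0.0126
Total = 0.05355.
The ratio is 0.0143 / 0.003 (the normalizer cancels) = 4.7667.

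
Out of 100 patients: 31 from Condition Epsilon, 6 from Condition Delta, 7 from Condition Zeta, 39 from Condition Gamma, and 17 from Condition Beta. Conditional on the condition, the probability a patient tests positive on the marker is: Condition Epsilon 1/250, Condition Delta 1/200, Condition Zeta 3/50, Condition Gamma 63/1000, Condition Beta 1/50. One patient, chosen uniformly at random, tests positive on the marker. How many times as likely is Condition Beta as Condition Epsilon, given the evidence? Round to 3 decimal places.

By Bayes' rule, posterior ∝ prior × likelihood:
  Condition Epsilon: 0.31 × 0.004 = 0.00124
  Condition Delta: 0.06 × 0.005 = 0.0003
  Condition Zeta: 0.07 × 0.06 = 0.0042
  Condition Gamma: 0.39 × 0.063 = 0.02457
  Condition Beta: 0.17 × 0.02 = 0.0034
Total = 0.03371.
The ratio is 0.0034 / 0.00124 (the normalizer cancels) = 2.742.

2.742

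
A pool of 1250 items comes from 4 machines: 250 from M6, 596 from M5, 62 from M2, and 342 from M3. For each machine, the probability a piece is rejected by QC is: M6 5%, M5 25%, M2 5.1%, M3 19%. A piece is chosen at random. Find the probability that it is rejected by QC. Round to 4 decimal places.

0.1837

By Bayes' rule, posterior ∝ prior × likelihood:
  M6: 0.2 × 0.05 = 0.01
  M5: 0.4768 × 0.25 = 0.1192
  M2: 0.0496 × 0.051 = 0.0025296
  M3: 0.2736 × 0.19 = 0.051984
P(rejected) = 0.01 + 0.1192 + 0.0025296 + 0.051984 = 0.1837136 → 0.1837.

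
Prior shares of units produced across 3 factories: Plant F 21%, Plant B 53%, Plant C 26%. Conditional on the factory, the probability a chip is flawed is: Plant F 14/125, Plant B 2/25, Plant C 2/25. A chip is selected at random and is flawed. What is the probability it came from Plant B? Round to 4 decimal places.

0.4889

By Bayes' rule, posterior ∝ prior × likelihood:
  Plant F: 0.21 × 0.112 = 0.02352
  Plant B: 0.53 × 0.08 = 0.0424
  Plant C: 0.26 × 0.08 = 0.0208
Total = 0.08672.
P(Plant B | evidence) = 0.0424 / 0.08672 ≈ 0.4889.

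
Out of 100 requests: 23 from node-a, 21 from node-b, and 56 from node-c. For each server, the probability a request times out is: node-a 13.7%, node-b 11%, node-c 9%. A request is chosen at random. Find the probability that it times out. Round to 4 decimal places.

0.1050

By Bayes' rule, posterior ∝ prior × likelihood:
  node-a: 0.23 × 0.137 = 0.03151
  node-b: 0.21 × 0.11 = 0.0231
  node-c: 0.56 × 0.09 = 0.0504
P(timeout) = 0.03151 + 0.0231 + 0.0504 = 0.10501 → 0.1050.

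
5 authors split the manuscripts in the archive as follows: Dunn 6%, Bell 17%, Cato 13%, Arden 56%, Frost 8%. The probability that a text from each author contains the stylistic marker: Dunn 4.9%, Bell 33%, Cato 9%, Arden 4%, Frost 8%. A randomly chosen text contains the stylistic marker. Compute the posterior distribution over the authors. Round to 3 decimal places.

Unnormalized posteriors (prior × likelihood):
  Dunn: 0.06 × 0.049 = 0.00294
  Bell: 0.17 × 0.33 = 0.0561
  Cato: 0.13 × 0.09 = 0.0117
  Arden: 0.56 × 0.04 = 0.0224
  Frost: 0.08 × 0.08 = 0.0064
Total = 0.09954.
P(Dunn | marker) = 0.00294/0.09954 ≈ 0.030
P(Bell | marker) = 0.0561/0.09954 ≈ 0.564
P(Cato | marker) = 0.0117/0.09954 ≈ 0.118
P(Arden | marker) = 0.0224/0.09954 ≈ 0.225
P(Frost | marker) = 0.0064/0.09954 ≈ 0.064
(Check: 0.030+0.564+0.118+0.225+0.064 = 1.001.)

Dunn 0.030, Bell 0.564, Cato 0.118, Arden 0.225, Frost 0.064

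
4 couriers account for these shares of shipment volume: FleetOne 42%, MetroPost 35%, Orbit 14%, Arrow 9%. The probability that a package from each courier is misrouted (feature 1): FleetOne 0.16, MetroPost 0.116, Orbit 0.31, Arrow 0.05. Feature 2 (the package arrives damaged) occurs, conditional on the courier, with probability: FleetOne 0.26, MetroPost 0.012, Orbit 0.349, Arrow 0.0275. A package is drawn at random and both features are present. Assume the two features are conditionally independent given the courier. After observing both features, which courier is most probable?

FleetOne

Prior × likelihood for each hypothesis:
  FleetOne: 0.42 × 0.16 × 0.26 = 0.017472
  MetroPost: 0.35 × 0.116 × 0.012 = 0.0004872
  Orbit: 0.14 × 0.31 × 0.349 = 0.0151466
  Arrow: 0.09 × 0.05 × 0.0275 = 0.00012375
Total = 0.03322955.
Largest term belongs to FleetOne, so FleetOne is most probable.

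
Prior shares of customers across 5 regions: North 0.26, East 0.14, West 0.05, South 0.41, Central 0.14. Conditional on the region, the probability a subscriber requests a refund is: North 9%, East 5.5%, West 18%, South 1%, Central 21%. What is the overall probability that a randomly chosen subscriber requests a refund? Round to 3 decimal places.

By Bayes' rule, posterior ∝ prior × likelihood:
  North: 0.26 × 0.09 = 0.0234
  East: 0.14 × 0.055 = 0.0077
  West: 0.05 × 0.18 = 0.009
  South: 0.41 × 0.01 = 0.0041
  Central: 0.14 × 0.21 = 0.0294
P(refund) = 0.0234 + 0.0077 + 0.009 + 0.0041 + 0.0294 = 0.0736 → 0.074.

0.074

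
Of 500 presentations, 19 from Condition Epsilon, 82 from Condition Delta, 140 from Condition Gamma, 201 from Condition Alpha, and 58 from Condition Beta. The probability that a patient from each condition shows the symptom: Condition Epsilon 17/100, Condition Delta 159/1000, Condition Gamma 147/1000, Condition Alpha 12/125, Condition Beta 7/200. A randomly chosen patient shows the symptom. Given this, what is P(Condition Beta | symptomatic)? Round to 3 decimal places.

Compute prior × likelihood for every hypothesis:
  Condition Epsilon: 0.038 × 0.17 = 0.00646
  Condition Delta: 0.164 × 0.159 = 0.026076
  Condition Gamma: 0.28 × 0.147 = 0.04116
  Condition Alpha: 0.402 × 0.096 = 0.038592
  Condition Beta: 0.116 × 0.035 = 0.00406
Normalizing constant = 0.116348.
P(Condition Beta | evidence) = 0.00406 / 0.116348 ≈ 0.035.

0.035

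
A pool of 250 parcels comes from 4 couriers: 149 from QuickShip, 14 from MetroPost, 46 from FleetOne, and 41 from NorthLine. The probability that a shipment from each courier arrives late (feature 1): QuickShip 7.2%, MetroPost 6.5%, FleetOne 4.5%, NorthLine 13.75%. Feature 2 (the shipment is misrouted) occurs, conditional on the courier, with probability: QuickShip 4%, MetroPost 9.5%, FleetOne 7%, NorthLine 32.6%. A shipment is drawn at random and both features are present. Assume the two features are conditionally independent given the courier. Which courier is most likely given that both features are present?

NorthLine

By Bayes' rule, posterior ∝ prior × likelihood:
  QuickShip: 0.596 × 0.072 × 0.04 = 0.00171648
  MetroPost: 0.056 × 0.065 × 0.095 = 0.0003458
  FleetOne: 0.184 × 0.045 × 0.07 = 0.0005796
  NorthLine: 0.164 × 0.1375 × 0.326 = 0.0073513
Normalizing constant = 0.00999318.
Largest term belongs to NorthLine, so NorthLine is most probable.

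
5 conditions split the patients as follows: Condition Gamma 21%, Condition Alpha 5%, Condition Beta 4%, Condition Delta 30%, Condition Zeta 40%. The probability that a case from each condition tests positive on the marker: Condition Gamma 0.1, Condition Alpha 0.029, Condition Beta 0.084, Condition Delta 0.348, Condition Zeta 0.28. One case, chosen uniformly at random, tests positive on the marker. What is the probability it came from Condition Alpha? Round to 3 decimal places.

0.006

By Bayes' rule, posterior ∝ prior × likelihood:
  Condition Gamma: 0.21 × 0.1 = 0.021
  Condition Alpha: 0.05 × 0.029 = 0.00145
  Condition Beta: 0.04 × 0.084 = 0.00336
  Condition Delta: 0.3 × 0.348 = 0.1044
  Condition Zeta: 0.4 × 0.28 = 0.112
Sum = 0.24221.
P(Condition Alpha | evidence) = 0.00145 / 0.24221 ≈ 0.006.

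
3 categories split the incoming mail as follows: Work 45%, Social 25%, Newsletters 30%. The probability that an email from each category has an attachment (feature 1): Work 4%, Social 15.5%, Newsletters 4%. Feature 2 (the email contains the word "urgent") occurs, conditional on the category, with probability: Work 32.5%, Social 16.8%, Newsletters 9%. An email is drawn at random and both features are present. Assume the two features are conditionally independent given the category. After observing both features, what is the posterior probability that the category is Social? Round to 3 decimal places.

0.484

Prior × likelihood for each hypothesis:
  Work: 0.45 × 0.04 × 0.325 = 0.00585
  Social: 0.25 × 0.155 × 0.168 = 0.00651
  Newsletters: 0.3 × 0.04 × 0.09 = 0.00108
Sum = 0.01344.
P(Social | evidence) = 0.00651 / 0.01344 ≈ 0.484.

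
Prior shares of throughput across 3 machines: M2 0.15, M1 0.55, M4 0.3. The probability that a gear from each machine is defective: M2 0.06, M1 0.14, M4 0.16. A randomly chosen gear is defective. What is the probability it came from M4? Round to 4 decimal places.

Compute prior × likelihood for every hypothesis:
  M2: 0.15 × 0.06 = 0.009
  M1: 0.55 × 0.14 = 0.077
  M4: 0.3 × 0.16 = 0.048
Normalizing constant = 0.134.
P(M4 | evidence) = 0.048 / 0.134 ≈ 0.3582.

0.3582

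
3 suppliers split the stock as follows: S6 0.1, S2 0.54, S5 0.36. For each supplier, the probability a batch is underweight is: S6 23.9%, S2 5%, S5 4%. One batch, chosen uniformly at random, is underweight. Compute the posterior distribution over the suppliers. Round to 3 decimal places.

Prior × likelihood for each hypothesis:
  S6: 0.1 × 0.239 = 0.0239
  S2: 0.54 × 0.05 = 0.027
  S5: 0.36 × 0.04 = 0.0144
Total = 0.0653.
P(S6 | underweight) = 0.0239/0.0653 ≈ 0.366
P(S2 | underweight) = 0.027/0.0653 ≈ 0.413
P(S5 | underweight) = 0.0144/0.0653 ≈ 0.221

S6 0.366, S2 0.413, S5 0.221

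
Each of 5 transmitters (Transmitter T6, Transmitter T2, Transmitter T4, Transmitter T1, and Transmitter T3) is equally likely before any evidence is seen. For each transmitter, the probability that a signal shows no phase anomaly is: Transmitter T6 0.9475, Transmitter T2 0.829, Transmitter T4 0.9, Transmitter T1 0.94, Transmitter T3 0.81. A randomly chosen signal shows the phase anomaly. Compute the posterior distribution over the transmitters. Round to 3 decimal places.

Taking complements, P(anomaly | each) = Transmitter T6 0.0525, Transmitter T2 0.171, Transmitter T4 0.1, Transmitter T1 0.06, Transmitter T3 0.19.
With a uniform prior (1/5 each), posterior ∝ likelihood:
  Transmitter T6: 0.0525
  Transmitter T2: 0.171
  Transmitter T4: 0.1
  Transmitter T1: 0.06
  Transmitter T3: 0.19
Sum = 0.5735.
P(Transmitter T6 | anomaly) = 0.0525/0.5735 ≈ 0.092
P(Transmitter T2 | anomaly) = 0.171/0.5735 ≈ 0.298
P(Transmitter T4 | anomaly) = 0.1/0.5735 ≈ 0.174
P(Transmitter T1 | anomaly) = 0.06/0.5735 ≈ 0.105
P(Transmitter T3 | anomaly) = 0.19/0.5735 ≈ 0.331

Transmitter T6 0.092, Transmitter T2 0.298, Transmitter T4 0.174, Transmitter T1 0.105, Transmitter T3 0.331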